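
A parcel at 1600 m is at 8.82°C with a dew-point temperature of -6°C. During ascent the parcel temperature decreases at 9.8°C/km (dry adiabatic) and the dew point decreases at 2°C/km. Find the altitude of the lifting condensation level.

3500 m

T and T_d converge at 9.8 − 2 = 7.8°C per km
Height above start = (8.82 − (-6)) / 7.8 = 1.9 km
LCL altitude = 1600 m + 1900 m = 3500 m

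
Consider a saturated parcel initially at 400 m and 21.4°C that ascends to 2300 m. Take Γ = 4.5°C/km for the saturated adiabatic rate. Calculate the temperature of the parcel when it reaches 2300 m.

12.85°C

From 400 m to 2300 m (saturated adiabatic): cools by 4.5 × 1.9 = 8.55°C, giving 12.85°C.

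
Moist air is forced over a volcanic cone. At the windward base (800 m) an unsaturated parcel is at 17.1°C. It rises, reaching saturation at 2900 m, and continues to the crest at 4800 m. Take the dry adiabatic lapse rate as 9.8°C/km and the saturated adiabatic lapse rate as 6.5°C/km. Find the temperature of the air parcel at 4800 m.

-15.83°C

800 → 2900 m (dry, 9.8°C/km): ΔT = -9.8 × 2.1 = -20.58°C → T = -3.48°C
2900 → 4800 m (saturated, 6.5°C/km): ΔT = -6.5 × 1.9 = -12.35°C → T = -15.83°C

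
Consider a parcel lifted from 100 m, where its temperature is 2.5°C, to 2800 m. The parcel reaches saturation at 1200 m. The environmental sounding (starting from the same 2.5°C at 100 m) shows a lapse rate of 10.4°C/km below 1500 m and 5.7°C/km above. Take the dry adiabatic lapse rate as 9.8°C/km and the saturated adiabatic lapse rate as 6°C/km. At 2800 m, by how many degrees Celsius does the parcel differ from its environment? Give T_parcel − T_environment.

Parcel:
  From 100 m to 1200 m (dry): cools by 9.8 × 1.1 = 10.78°C, giving -8.28°C.
  From 1200 m to 2800 m (saturated): cools by 6 × 1.6 = 9.6°C, giving -17.88°C.
Environment:
  From 100 m to 1500 m (environment, lower layer): cools by 10.4 × 1.4 = 14.56°C, giving -12.06°C.
  From 1500 m to 2800 m (environment, upper layer): cools by 5.7 × 1.3 = 7.41°C, giving -19.47°C.
T_parcel − T_env = -17.88 − (-19.47) = +1.59°C

+1.59°C (parcel warmer than environment)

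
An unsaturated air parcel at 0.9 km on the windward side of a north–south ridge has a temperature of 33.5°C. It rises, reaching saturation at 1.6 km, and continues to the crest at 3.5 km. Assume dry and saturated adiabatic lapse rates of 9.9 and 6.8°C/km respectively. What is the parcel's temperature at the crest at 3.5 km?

13.65°C

Dry to 1600 m: -9.9 × 0.7 km = -6.93°C, so T = 26.57°C.
Saturated to 3500 m: -6.8 × 1.9 km = -12.92°C, so T = 13.65°C.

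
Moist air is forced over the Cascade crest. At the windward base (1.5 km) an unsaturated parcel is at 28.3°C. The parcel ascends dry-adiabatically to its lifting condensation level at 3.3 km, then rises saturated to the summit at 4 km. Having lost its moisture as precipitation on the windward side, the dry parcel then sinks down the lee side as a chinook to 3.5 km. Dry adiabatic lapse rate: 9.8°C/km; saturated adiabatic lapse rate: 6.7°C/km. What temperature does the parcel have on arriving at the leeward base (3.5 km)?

1500 → 3300 m (dry, 9.8°C/km): ΔT = -9.8 × 1.8 = -17.64°C → T = 10.66°C
3300 → 4000 m (saturated, 6.7°C/km): ΔT = -6.7 × 0.7 = -4.69°C → T = 5.97°C
4000 → 3500 m (dry descent, 9.8°C/km): ΔT = +9.8 × 0.5 = +4.9°C → T = 10.87°C

10.87°C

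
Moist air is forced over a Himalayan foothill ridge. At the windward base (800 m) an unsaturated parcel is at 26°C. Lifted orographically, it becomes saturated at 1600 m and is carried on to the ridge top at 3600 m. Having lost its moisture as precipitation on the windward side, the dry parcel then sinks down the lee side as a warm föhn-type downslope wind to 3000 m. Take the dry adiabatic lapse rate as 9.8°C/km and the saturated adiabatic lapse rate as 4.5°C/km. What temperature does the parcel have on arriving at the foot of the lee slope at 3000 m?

Dry to 1600 m: -9.8 × 0.8 km = -7.84°C, so T = 18.16°C.
Saturated to 3600 m: -4.5 × 2 km = -9°C, so T = 9.16°C.
Dry descent to 3000 m: +9.8 × 0.6 km = +5.88°C, so T = 15.04°C.

15.04°C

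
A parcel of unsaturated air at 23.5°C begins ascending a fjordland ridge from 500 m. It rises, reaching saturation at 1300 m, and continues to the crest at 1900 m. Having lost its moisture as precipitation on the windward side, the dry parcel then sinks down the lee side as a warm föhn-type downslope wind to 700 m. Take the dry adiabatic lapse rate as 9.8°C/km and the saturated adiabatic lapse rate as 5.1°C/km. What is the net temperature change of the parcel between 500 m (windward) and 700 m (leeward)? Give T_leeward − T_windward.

+0.86°C

Dry to 1300 m: -9.8 × 0.8 km = -7.84°C, so T = 15.66°C.
Saturated to 1900 m: -5.1 × 0.6 km = -3.06°C, so T = 12.6°C.
Dry descent to 700 m: +9.8 × 1.2 km = +11.76°C, so T = 24.36°C.
Net change vs windward start: 24.36 − 23.5 = +0.86°C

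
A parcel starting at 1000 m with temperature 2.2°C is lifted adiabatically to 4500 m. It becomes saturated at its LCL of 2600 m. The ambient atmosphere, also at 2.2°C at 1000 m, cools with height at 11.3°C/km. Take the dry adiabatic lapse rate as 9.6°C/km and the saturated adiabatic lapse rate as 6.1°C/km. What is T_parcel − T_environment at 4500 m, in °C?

Parcel:
  From 1000 m to 2600 m (dry): cools by 9.6 × 1.6 = 15.36°C, giving -13.16°C.
  From 2600 m to 4500 m (saturated): cools by 6.1 × 1.9 = 11.59°C, giving -24.75°C.
Environment:
  From 1000 m to 4500 m (environment): cools by 11.3 × 3.5 = 39.55°C, giving -37.35°C.
T_parcel − T_env = -24.75 − (-37.35) = +12.6°C

+12.6°C (parcel warmer than environment)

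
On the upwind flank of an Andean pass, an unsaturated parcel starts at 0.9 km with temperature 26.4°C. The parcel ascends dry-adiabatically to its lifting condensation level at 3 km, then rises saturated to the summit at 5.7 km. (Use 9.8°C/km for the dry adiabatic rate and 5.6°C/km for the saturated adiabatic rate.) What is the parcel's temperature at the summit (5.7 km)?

-9.3°C

900 → 3000 m (dry, 9.8°C/km): ΔT = -9.8 × 2.1 = -20.58°C → T = 5.82°C
3000 → 5700 m (saturated, 5.6°C/km): ΔT = -5.6 × 2.7 = -15.12°C → T = -9.3°C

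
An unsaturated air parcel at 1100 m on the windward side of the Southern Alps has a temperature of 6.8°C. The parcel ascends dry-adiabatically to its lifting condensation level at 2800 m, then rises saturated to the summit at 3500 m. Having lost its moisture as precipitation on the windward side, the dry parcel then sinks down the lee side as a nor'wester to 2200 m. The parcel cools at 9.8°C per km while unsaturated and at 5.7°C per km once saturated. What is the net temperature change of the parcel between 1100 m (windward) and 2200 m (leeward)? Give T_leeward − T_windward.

-7.91°C

From 1100 m to 2800 m (dry): cools by 9.8 × 1.7 = 16.66°C, giving -9.86°C.
From 2800 m to 3500 m (saturated): cools by 5.7 × 0.7 = 3.99°C, giving -13.85°C.
From 3500 m to 2200 m (dry descent): warms by 9.8 × 1.3 = 12.74°C, giving -1.11°C.
Net change vs windward start: -1.11 − 6.8 = -7.91°C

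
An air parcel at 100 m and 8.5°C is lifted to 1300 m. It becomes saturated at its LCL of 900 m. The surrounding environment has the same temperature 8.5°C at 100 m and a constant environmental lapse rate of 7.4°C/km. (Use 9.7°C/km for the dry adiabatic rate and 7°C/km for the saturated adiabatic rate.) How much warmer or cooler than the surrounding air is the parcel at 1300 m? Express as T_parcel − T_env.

-1.68°C (parcel cooler than environment)

Parcel:
  100–900 m, dry: Δz = 0.8 km ⇒ ΔT = -7.76°C; T = 0.74°C
  900–1300 m, saturated: Δz = 0.4 km ⇒ ΔT = -2.8°C; T = -2.06°C
Environment:
  100–1300 m, environment: Δz = 1.2 km ⇒ ΔT = -8.88°C; T = -0.38°C
T_parcel − T_env = -2.06 − (-0.38) = -1.68°C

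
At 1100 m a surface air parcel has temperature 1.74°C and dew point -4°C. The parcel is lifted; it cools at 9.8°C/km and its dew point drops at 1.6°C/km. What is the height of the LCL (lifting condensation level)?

T and T_d converge at 9.8 − 1.6 = 8.2°C per km
Height above start = (1.74 − (-4)) / 8.2 = 0.7 km
LCL altitude = 1100 m + 700 m = 1800 m

1800 m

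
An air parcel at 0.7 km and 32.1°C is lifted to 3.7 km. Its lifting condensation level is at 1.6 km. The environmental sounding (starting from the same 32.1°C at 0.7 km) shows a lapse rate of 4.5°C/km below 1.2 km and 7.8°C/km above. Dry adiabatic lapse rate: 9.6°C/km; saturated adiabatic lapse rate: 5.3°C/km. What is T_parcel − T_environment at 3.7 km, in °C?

Parcel:
  700 → 1600 m (dry, 9.6°C/km): ΔT = -9.6 × 0.9 = -8.64°C → T = 23.46°C
  1600 → 3700 m (saturated, 5.3°C/km): ΔT = -5.3 × 2.1 = -11.13°C → T = 12.33°C
Environment:
  700 → 1200 m (environment, lower layer, 4.5°C/km): ΔT = -4.5 × 0.5 = -2.25°C → T = 29.85°C
  1200 → 3700 m (environment, upper layer, 7.8°C/km): ΔT = -7.8 × 2.5 = -19.5°C → T = 10.35°C
T_parcel − T_env = 12.33 − 10.35 = +1.98°C

+1.98°C (parcel warmer than environment)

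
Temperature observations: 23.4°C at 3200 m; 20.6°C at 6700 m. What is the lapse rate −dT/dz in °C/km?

0.8°C/km

Γ = −ΔT/Δz = (23.4 − 20.6) / (6700 − 3200) m
  = 2.8°C / 3.5 km = 0.8°C/km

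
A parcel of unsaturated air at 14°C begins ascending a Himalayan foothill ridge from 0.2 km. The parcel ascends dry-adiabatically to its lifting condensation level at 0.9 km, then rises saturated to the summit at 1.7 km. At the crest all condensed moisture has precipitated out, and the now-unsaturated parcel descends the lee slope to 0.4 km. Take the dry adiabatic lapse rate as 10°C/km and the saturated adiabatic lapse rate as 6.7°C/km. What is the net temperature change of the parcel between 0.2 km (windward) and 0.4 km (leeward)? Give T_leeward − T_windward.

Dry to 900 m: -10 × 0.7 km = -7°C, so T = 7°C.
Saturated to 1700 m: -6.7 × 0.8 km = -5.36°C, so T = 1.64°C.
Dry descent to 400 m: +10 × 1.3 km = +13°C, so T = 14.64°C.
Net change vs windward start: 14.64 − 14 = +0.64°C

+0.64°C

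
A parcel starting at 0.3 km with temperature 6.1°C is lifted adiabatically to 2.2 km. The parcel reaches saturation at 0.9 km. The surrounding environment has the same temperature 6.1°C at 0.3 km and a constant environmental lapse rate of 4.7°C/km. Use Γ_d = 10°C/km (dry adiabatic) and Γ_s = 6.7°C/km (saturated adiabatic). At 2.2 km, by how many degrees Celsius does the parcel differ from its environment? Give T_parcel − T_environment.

-5.78°C (parcel cooler than environment)

Parcel:
  Dry to 900 m: -10 × 0.6 km = -6°C, so T = 0.1°C.
  Saturated to 2200 m: -6.7 × 1.3 km = -8.71°C, so T = -8.61°C.
Environment:
  Environment to 2200 m: -4.7 × 1.9 km = -8.93°C, so T = -2.83°C.
T_parcel − T_env = -8.61 − (-2.83) = -5.78°C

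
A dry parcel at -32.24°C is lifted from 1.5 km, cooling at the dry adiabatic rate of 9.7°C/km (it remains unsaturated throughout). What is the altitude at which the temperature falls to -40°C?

2.3 km

Height above start = (-32.24 − (-40)) / 9.7 = 0.8 km
Altitude = 1500 m + 800 m = 2300 m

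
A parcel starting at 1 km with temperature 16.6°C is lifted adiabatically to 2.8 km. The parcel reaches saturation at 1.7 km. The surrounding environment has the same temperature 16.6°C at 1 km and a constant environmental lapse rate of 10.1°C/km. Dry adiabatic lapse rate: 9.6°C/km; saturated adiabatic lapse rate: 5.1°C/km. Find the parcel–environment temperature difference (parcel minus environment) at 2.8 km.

Parcel:
  1000–1700 m, dry: Δz = 0.7 km ⇒ ΔT = -6.72°C; T = 9.88°C
  1700–2800 m, saturated: Δz = 1.1 km ⇒ ΔT = -5.61°C; T = 4.27°C
Environment:
  1000–2800 m, environment: Δz = 1.8 km ⇒ ΔT = -18.18°C; T = -1.58°C
T_parcel − T_env = 4.27 − (-1.58) = +5.85°C

+5.85°C (parcel warmer than environment)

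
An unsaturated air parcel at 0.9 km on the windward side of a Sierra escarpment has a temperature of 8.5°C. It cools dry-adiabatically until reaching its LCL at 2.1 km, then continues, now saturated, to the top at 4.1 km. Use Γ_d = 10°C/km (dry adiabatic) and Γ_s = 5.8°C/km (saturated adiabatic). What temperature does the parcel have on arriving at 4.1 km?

-15.1°C

From 900 m to 2100 m (dry): cools by 10 × 1.2 = 12°C, giving -3.5°C.
From 2100 m to 4100 m (saturated): cools by 5.8 × 2 = 11.6°C, giving -15.1°C.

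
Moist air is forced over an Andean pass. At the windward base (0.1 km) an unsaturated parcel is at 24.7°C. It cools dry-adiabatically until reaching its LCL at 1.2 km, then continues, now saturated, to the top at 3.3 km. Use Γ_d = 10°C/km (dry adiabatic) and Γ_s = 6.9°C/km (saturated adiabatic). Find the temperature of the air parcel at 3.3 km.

From 100 m to 1200 m (dry): cools by 10 × 1.1 = 11°C, giving 13.7°C.
From 1200 m to 3300 m (saturated): cools by 6.9 × 2.1 = 14.49°C, giving -0.79°C.

-0.79°C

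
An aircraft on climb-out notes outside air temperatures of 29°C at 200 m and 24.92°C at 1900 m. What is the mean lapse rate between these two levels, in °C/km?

Γ = −ΔT/Δz = (29 − 24.92) / (1900 − 200) m
  = 4.08°C / 1.7 km = 2.4°C/km

2.4°C/km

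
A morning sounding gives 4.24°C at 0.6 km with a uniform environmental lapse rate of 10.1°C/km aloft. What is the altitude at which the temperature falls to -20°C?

Height above start = (4.24 − (-20)) / 10.1 = 2.4 km
Altitude = 600 m + 2400 m = 3000 m

3 km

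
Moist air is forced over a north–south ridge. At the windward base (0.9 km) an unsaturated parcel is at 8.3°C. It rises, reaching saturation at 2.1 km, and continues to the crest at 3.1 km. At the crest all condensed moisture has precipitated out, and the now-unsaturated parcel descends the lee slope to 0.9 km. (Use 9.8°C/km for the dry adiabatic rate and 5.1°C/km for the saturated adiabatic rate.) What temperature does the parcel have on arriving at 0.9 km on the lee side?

From 900 m to 2100 m (dry): cools by 9.8 × 1.2 = 11.76°C, giving -3.46°C.
From 2100 m to 3100 m (saturated): cools by 5.1 × 1 = 5.1°C, giving -8.56°C.
From 3100 m to 900 m (dry descent): warms by 9.8 × 2.2 = 21.56°C, giving 13°C.

13°C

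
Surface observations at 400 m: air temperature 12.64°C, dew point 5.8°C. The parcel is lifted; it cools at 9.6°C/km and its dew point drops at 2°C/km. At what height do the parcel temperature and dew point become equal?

T and T_d converge at 9.6 − 2 = 7.6°C per km
Height above start = (12.64 − 5.8) / 7.6 = 0.9 km
LCL altitude = 400 m + 900 m = 1300 m

1300 m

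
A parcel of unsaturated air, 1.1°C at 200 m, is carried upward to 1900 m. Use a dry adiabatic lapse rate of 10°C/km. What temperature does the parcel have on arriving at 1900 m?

-15.9°C

From 200 m to 1900 m (dry adiabatic): cools by 10 × 1.7 = 17°C, giving -15.9°C.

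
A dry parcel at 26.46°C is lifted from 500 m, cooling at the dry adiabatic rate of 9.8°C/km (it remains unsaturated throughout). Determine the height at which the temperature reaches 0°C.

Height above start = (26.46 − 0) / 9.8 = 2.7 km
Altitude = 500 m + 2700 m = 3200 m

3200 m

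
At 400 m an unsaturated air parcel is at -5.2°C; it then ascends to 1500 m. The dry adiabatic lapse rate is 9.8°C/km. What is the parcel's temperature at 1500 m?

400–1500 m, dry adiabatic: Δz = 1.1 km ⇒ ΔT = -10.78°C; T = -15.98°C

-15.98°C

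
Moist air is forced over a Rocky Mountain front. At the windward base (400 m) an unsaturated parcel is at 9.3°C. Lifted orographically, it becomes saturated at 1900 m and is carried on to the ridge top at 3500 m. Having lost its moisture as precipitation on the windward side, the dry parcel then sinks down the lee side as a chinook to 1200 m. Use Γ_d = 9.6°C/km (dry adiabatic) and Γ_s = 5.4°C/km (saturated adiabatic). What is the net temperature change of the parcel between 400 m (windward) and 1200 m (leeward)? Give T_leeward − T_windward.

-0.96°C

400 → 1900 m (dry, 9.6°C/km): ΔT = -9.6 × 1.5 = -14.4°C → T = -5.1°C
1900 → 3500 m (saturated, 5.4°C/km): ΔT = -5.4 × 1.6 = -8.64°C → T = -13.74°C
3500 → 1200 m (dry descent, 9.6°C/km): ΔT = +9.6 × 2.3 = +22.08°C → T = 8.34°C
Net change vs windward start: 8.34 − 9.3 = -0.96°C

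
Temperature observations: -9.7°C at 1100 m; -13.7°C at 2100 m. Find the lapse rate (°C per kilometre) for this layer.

Γ = −ΔT/Δz = (-9.7 − (-13.7)) / (2100 − 1100) m
  = 4°C / 1 km = 4°C/km

4°C/km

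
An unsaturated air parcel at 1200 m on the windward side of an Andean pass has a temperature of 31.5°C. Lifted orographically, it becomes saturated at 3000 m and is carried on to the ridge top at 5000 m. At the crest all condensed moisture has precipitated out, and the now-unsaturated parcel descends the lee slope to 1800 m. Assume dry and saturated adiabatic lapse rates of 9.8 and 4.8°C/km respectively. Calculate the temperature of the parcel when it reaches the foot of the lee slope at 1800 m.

35.62°C

Dry to 3000 m: -9.8 × 1.8 km = -17.64°C, so T = 13.86°C.
Saturated to 5000 m: -4.8 × 2 km = -9.6°C, so T = 4.26°C.
Dry descent to 1800 m: +9.8 × 3.2 km = +31.36°C, so T = 35.62°C.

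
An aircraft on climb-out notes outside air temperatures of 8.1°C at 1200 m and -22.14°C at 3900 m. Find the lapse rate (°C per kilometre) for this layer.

11.2°C/km

Γ = −ΔT/Δz = (8.1 − (-22.14)) / (3900 − 1200) m
  = 30.24°C / 2.7 km = 11.2°C/km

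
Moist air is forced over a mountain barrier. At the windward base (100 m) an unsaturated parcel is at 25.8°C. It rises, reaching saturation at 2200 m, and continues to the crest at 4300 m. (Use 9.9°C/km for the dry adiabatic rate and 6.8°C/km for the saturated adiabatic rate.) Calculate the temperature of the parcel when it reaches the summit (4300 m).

-9.27°C

100 → 2200 m (dry, 9.9°C/km): ΔT = -9.9 × 2.1 = -20.79°C → T = 5.01°C
2200 → 4300 m (saturated, 6.8°C/km): ΔT = -6.8 × 2.1 = -14.28°C → T = -9.27°C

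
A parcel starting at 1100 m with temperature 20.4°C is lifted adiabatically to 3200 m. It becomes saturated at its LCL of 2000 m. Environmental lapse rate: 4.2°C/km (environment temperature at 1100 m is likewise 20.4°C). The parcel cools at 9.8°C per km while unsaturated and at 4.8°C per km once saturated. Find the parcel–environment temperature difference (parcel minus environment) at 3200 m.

-5.76°C (parcel cooler than environment)

Parcel:
  From 1100 m to 2000 m (dry): cools by 9.8 × 0.9 = 8.82°C, giving 11.58°C.
  From 2000 m to 3200 m (saturated): cools by 4.8 × 1.2 = 5.76°C, giving 5.82°C.
Environment:
  From 1100 m to 3200 m (environment): cools by 4.2 × 2.1 = 8.82°C, giving 11.58°C.
T_parcel − T_env = 5.82 − 11.58 = -5.76°C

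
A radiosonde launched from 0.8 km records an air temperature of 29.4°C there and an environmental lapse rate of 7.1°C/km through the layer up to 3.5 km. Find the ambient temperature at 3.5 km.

10.23°C

From 800 m to 3500 m (environmental): cools by 7.1 × 2.7 = 19.17°C, giving 10.23°C.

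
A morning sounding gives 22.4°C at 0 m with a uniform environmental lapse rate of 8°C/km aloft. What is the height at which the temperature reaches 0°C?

Height above start = (22.4 − 0) / 8 = 2.8 km
Altitude = 0 m + 2800 m = 2800 m

2800 m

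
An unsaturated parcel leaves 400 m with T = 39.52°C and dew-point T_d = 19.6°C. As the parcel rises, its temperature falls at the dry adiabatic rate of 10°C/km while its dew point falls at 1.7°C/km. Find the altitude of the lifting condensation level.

T and T_d converge at 10 − 1.7 = 8.3°C per km
Height above start = (39.52 − 19.6) / 8.3 = 2.4 km
LCL altitude = 400 m + 2400 m = 2800 m

2800 m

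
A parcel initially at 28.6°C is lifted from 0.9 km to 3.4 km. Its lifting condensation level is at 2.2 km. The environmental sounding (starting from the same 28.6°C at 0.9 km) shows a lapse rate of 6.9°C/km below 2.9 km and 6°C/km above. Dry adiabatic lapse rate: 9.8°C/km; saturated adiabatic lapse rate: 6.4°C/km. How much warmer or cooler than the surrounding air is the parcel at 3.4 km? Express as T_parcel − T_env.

Parcel:
  900 → 2200 m (dry, 9.8°C/km): ΔT = -9.8 × 1.3 = -12.74°C → T = 15.86°C
  2200 → 3400 m (saturated, 6.4°C/km): ΔT = -6.4 × 1.2 = -7.68°C → T = 8.18°C
Environment:
  900 → 2900 m (environment, lower layer, 6.9°C/km): ΔT = -6.9 × 2 = -13.8°C → T = 14.8°C
  2900 → 3400 m (environment, upper layer, 6°C/km): ΔT = -6 × 0.5 = -3°C → T = 11.8°C
T_parcel − T_env = 8.18 − 11.8 = -3.62°C

-3.62°C (parcel cooler than environment)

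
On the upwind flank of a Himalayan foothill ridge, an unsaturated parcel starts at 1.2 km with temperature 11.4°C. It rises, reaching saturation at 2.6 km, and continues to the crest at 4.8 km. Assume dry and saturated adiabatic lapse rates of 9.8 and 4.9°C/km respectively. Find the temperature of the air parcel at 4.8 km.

1200 → 2600 m (dry, 9.8°C/km): ΔT = -9.8 × 1.4 = -13.72°C → T = -2.32°C
2600 → 4800 m (saturated, 4.9°C/km): ΔT = -4.9 × 2.2 = -10.78°C → T = -13.1°C

-13.1°C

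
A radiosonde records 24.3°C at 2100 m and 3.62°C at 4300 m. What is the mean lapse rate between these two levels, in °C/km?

9.4°C/km

Γ = −ΔT/Δz = (24.3 − 3.62) / (4300 − 2100) m
  = 20.68°C / 2.2 km = 9.4°C/km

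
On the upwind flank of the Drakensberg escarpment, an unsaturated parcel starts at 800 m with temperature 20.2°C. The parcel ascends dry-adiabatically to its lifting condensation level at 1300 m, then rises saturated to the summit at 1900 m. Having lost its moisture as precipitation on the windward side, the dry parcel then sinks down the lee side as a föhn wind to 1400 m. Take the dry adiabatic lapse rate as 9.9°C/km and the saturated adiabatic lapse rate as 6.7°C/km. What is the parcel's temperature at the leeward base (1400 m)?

16.18°C

800 → 1300 m (dry, 9.9°C/km): ΔT = -9.9 × 0.5 = -4.95°C → T = 15.25°C
1300 → 1900 m (saturated, 6.7°C/km): ΔT = -6.7 × 0.6 = -4.02°C → T = 11.23°C
1900 → 1400 m (dry descent, 9.9°C/km): ΔT = +9.9 × 0.5 = +4.95°C → T = 16.18°C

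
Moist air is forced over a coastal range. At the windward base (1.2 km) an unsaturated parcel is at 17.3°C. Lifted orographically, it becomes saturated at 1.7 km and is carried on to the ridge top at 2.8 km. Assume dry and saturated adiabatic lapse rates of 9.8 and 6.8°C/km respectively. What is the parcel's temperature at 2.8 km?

4.92°C

1200 → 1700 m (dry, 9.8°C/km): ΔT = -9.8 × 0.5 = -4.9°C → T = 12.4°C
1700 → 2800 m (saturated, 6.8°C/km): ΔT = -6.8 × 1.1 = -7.48°C → T = 4.92°C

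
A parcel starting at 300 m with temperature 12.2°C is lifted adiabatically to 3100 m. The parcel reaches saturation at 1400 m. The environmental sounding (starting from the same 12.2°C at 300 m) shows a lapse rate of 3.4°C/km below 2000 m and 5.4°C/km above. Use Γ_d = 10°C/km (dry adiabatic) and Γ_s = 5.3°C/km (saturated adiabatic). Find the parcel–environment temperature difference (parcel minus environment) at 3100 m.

-8.29°C (parcel cooler than environment)

Parcel:
  From 300 m to 1400 m (dry): cools by 10 × 1.1 = 11°C, giving 1.2°C.
  From 1400 m to 3100 m (saturated): cools by 5.3 × 1.7 = 9.01°C, giving -7.81°C.
Environment:
  From 300 m to 2000 m (environment, lower layer): cools by 3.4 × 1.7 = 5.78°C, giving 6.42°C.
  From 2000 m to 3100 m (environment, upper layer): cools by 5.4 × 1.1 = 5.94°C, giving 0.48°C.
T_parcel − T_env = -7.81 − 0.48 = -8.29°C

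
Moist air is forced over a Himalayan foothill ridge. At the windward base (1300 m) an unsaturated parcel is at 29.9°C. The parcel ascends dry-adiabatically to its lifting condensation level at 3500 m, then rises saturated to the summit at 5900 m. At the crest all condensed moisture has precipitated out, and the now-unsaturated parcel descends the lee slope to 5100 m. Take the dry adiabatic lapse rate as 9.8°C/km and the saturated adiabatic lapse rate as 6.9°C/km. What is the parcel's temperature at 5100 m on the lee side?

-0.38°C

From 1300 m to 3500 m (dry): cools by 9.8 × 2.2 = 21.56°C, giving 8.34°C.
From 3500 m to 5900 m (saturated): cools by 6.9 × 2.4 = 16.56°C, giving -8.22°C.
From 5900 m to 5100 m (dry descent): warms by 9.8 × 0.8 = 7.84°C, giving -0.38°C.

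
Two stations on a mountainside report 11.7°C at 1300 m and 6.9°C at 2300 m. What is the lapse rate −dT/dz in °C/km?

4.8°C/km

Γ = −ΔT/Δz = (11.7 − 6.9) / (2300 − 1300) m
  = 4.8°C / 1 km = 4.8°C/km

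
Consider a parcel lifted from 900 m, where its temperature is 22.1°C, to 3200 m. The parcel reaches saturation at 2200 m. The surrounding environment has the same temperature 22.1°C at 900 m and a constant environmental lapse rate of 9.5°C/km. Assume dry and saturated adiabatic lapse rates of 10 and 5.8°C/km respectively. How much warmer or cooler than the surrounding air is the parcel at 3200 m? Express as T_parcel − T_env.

+3.05°C (parcel warmer than environment)

Parcel:
  900–2200 m, dry: Δz = 1.3 km ⇒ ΔT = -13°C; T = 9.1°C
  2200–3200 m, saturated: Δz = 1 km ⇒ ΔT = -5.8°C; T = 3.3°C
Environment:
  900–3200 m, environment: Δz = 2.3 km ⇒ ΔT = -21.85°C; T = 0.25°C
T_parcel − T_env = 3.3 − 0.25 = +3.05°C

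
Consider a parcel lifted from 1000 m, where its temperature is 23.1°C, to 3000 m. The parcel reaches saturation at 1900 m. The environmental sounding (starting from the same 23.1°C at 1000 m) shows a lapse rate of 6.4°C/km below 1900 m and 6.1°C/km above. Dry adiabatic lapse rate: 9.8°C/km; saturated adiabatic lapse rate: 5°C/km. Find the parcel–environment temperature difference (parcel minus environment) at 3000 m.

-1.85°C (parcel cooler than environment)

Parcel:
  From 1000 m to 1900 m (dry): cools by 9.8 × 0.9 = 8.82°C, giving 14.28°C.
  From 1900 m to 3000 m (saturated): cools by 5 × 1.1 = 5.5°C, giving 8.78°C.
Environment:
  From 1000 m to 1900 m (environment, lower layer): cools by 6.4 × 0.9 = 5.76°C, giving 17.34°C.
  From 1900 m to 3000 m (environment, upper layer): cools by 6.1 × 1.1 = 6.71°C, giving 10.63°C.
T_parcel − T_env = 8.78 − 10.63 = -1.85°C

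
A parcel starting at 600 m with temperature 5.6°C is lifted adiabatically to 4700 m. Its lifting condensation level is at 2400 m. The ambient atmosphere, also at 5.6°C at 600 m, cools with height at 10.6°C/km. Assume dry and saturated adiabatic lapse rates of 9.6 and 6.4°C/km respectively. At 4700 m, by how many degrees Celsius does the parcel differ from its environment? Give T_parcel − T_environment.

Parcel:
  600 → 2400 m (dry, 9.6°C/km): ΔT = -9.6 × 1.8 = -17.28°C → T = -11.68°C
  2400 → 4700 m (saturated, 6.4°C/km): ΔT = -6.4 × 2.3 = -14.72°C → T = -26.4°C
Environment:
  600 → 4700 m (environment, 10.6°C/km): ΔT = -10.6 × 4.1 = -43.46°C → T = -37.86°C
T_parcel − T_env = -26.4 − (-37.86) = +11.46°C

+11.46°C (parcel warmer than environment)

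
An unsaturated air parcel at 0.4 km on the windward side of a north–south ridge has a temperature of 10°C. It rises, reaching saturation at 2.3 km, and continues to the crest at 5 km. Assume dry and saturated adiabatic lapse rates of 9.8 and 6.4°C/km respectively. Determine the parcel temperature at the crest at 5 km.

-25.9°C

400 → 2300 m (dry, 9.8°C/km): ΔT = -9.8 × 1.9 = -18.62°C → T = -8.62°C
2300 → 5000 m (saturated, 6.4°C/km): ΔT = -6.4 × 2.7 = -17.28°C → T = -25.9°C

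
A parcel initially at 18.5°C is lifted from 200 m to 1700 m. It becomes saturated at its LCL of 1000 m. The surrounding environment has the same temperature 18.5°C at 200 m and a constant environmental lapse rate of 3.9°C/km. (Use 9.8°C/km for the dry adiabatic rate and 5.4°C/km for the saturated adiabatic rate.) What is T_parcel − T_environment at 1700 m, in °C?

Parcel:
  From 200 m to 1000 m (dry): cools by 9.8 × 0.8 = 7.84°C, giving 10.66°C.
  From 1000 m to 1700 m (saturated): cools by 5.4 × 0.7 = 3.78°C, giving 6.88°C.
Environment:
  From 200 m to 1700 m (environment): cools by 3.9 × 1.5 = 5.85°C, giving 12.65°C.
T_parcel − T_env = 6.88 − 12.65 = -5.77°C

-5.77°C (parcel cooler than environment)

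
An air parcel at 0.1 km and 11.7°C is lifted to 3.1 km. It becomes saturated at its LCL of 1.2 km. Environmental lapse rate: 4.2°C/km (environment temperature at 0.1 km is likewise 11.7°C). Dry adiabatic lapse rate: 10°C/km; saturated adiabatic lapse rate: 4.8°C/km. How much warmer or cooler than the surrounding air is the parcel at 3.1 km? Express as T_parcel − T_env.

-7.52°C (parcel cooler than environment)

Parcel:
  Dry to 1200 m: -10 × 1.1 km = -11°C, so T = 0.7°C.
  Saturated to 3100 m: -4.8 × 1.9 km = -9.12°C, so T = -8.42°C.
Environment:
  Environment to 3100 m: -4.2 × 3 km = -12.6°C, so T = -0.9°C.
T_parcel − T_env = -8.42 − (-0.9) = -7.52°C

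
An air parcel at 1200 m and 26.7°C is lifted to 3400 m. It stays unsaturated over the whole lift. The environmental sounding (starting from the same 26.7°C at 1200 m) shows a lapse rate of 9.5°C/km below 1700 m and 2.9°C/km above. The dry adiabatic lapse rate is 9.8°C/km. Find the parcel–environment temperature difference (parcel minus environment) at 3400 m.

-11.88°C (parcel cooler than environment)

Parcel:
  Dry to 3400 m: -9.8 × 2.2 km = -21.56°C, so T = 5.14°C.
Environment:
  Environment, lower layer to 1700 m: -9.5 × 0.5 km = -4.75°C, so T = 21.95°C.
  Environment, upper layer to 3400 m: -2.9 × 1.7 km = -4.93°C, so T = 17.02°C.
T_parcel − T_env = 5.14 − 17.02 = -11.88°C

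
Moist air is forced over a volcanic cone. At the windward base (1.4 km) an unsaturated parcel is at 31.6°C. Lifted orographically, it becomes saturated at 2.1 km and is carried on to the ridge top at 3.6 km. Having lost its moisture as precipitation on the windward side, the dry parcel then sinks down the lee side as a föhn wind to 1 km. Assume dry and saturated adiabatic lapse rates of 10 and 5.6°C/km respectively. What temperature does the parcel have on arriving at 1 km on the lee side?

42.2°C

1400–2100 m, dry: Δz = 0.7 km ⇒ ΔT = -7°C; T = 24.6°C
2100–3600 m, saturated: Δz = 1.5 km ⇒ ΔT = -8.4°C; T = 16.2°C
3600–1000 m, dry descent: Δz = 2.6 km ⇒ ΔT = +26°C; T = 42.2°C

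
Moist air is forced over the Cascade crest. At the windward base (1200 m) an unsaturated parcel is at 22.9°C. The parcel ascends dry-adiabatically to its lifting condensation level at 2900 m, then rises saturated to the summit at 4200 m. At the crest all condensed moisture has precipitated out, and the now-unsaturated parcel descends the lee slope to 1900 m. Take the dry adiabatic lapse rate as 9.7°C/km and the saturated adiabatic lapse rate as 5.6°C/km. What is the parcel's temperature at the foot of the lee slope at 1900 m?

21.44°C

From 1200 m to 2900 m (dry): cools by 9.7 × 1.7 = 16.49°C, giving 6.41°C.
From 2900 m to 4200 m (saturated): cools by 5.6 × 1.3 = 7.28°C, giving -0.87°C.
From 4200 m to 1900 m (dry descent): warms by 9.7 × 2.3 = 22.31°C, giving 21.44°C.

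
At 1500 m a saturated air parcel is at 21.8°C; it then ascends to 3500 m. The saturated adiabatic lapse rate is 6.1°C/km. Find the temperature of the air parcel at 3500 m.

9.6°C

1500 → 3500 m (saturated adiabatic, 6.1°C/km): ΔT = -6.1 × 2 = -12.2°C → T = 9.6°C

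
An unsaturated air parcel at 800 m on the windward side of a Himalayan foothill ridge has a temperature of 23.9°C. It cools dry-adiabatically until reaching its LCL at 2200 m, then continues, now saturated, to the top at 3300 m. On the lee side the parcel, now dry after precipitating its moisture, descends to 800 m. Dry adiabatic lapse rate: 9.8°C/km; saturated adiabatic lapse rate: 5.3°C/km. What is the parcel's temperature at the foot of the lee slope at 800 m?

28.85°C

800 → 2200 m (dry, 9.8°C/km): ΔT = -9.8 × 1.4 = -13.72°C → T = 10.18°C
2200 → 3300 m (saturated, 5.3°C/km): ΔT = -5.3 × 1.1 = -5.83°C → T = 4.35°C
3300 → 800 m (dry descent, 9.8°C/km): ΔT = +9.8 × 2.5 = +24.5°C → T = 28.85°C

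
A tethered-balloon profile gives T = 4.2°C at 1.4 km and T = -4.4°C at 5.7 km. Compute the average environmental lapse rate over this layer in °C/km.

2°C/km

Γ = −ΔT/Δz = (4.2 − (-4.4)) / (5700 − 1400) m
  = 8.6°C / 4.3 km = 2°C/km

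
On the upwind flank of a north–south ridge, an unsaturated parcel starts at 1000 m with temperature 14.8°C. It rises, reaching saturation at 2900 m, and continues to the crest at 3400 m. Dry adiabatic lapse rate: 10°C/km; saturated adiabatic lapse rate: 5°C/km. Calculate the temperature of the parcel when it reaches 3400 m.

-6.7°C

1000 → 2900 m (dry, 10°C/km): ΔT = -10 × 1.9 = -19°C → T = -4.2°C
2900 → 3400 m (saturated, 5°C/km): ΔT = -5 × 0.5 = -2.5°C → T = -6.7°C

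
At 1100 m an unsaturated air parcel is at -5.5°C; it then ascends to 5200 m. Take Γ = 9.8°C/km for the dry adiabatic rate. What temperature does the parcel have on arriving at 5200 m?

-45.68°C

1100 → 5200 m (dry adiabatic, 9.8°C/km): ΔT = -9.8 × 4.1 = -40.18°C → T = -45.68°C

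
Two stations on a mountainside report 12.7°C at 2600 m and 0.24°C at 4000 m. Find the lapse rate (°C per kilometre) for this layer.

8.9°C/km

Γ = −ΔT/Δz = (12.7 − 0.24) / (4000 − 2600) m
  = 12.46°C / 1.4 km = 8.9°C/km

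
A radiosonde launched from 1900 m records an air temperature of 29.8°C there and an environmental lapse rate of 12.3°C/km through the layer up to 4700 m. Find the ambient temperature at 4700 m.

-4.64°C

1900 → 4700 m (environmental, 12.3°C/km): ΔT = -12.3 × 2.8 = -34.44°C → T = -4.64°C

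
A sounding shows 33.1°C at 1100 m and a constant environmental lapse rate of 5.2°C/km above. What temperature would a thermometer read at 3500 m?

1100 → 3500 m (environmental, 5.2°C/km): ΔT = -5.2 × 2.4 = -12.48°C → T = 20.62°C

20.62°C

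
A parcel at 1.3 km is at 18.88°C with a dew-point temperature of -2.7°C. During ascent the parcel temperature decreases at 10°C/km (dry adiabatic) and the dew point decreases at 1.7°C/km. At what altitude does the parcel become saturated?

3.9 km

T and T_d converge at 10 − 1.7 = 8.3°C per km
Height above start = (18.88 − (-2.7)) / 8.3 = 2.6 km
LCL altitude = 1300 m + 2600 m = 3900 m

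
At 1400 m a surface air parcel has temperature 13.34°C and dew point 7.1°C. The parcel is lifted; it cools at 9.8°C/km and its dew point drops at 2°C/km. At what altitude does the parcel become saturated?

2200 m

T and T_d converge at 9.8 − 2 = 7.8°C per km
Height above start = (13.34 − 7.1) / 7.8 = 0.8 km
LCL altitude = 1400 m + 800 m = 2200 m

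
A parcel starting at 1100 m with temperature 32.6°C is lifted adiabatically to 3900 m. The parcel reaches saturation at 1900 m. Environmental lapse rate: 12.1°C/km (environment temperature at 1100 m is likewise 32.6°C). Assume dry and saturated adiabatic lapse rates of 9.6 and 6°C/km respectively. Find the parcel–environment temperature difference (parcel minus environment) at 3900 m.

Parcel:
  1100 → 1900 m (dry, 9.6°C/km): ΔT = -9.6 × 0.8 = -7.68°C → T = 24.92°C
  1900 → 3900 m (saturated, 6°C/km): ΔT = -6 × 2 = -12°C → T = 12.92°C
Environment:
  1100 → 3900 m (environment, 12.1°C/km): ΔT = -12.1 × 2.8 = -33.88°C → T = -1.28°C
T_parcel − T_env = 12.92 − (-1.28) = +14.2°C

+14.2°C (parcel warmer than environment)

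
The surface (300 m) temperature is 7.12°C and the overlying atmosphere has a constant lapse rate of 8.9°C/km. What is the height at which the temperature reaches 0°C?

1100 m

Height above start = (7.12 − 0) / 8.9 = 0.8 km
Altitude = 300 m + 800 m = 1100 m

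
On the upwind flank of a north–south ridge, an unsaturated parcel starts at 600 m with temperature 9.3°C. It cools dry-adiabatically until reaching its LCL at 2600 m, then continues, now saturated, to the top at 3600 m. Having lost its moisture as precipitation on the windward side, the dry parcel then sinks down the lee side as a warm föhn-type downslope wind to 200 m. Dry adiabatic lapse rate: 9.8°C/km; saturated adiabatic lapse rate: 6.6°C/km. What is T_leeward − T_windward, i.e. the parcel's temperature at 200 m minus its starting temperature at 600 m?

Dry to 2600 m: -9.8 × 2 km = -19.6°C, so T = -10.3°C.
Saturated to 3600 m: -6.6 × 1 km = -6.6°C, so T = -16.9°C.
Dry descent to 200 m: +9.8 × 3.4 km = +33.32°C, so T = 16.42°C.
Net change vs windward start: 16.42 − 9.3 = +7.12°C

+7.12°C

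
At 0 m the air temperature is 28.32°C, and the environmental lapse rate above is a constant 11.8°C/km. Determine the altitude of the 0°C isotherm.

Height above start = (28.32 − 0) / 11.8 = 2.4 km
Altitude = 0 m + 2400 m = 2400 m

2400 m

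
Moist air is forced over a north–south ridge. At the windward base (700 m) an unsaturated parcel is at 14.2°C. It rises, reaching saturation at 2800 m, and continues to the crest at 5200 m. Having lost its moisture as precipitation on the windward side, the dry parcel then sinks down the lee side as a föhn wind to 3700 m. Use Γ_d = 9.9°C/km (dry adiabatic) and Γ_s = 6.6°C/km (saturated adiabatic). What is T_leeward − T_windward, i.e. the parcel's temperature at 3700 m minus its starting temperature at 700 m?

-21.78°C

700 → 2800 m (dry, 9.9°C/km): ΔT = -9.9 × 2.1 = -20.79°C → T = -6.59°C
2800 → 5200 m (saturated, 6.6°C/km): ΔT = -6.6 × 2.4 = -15.84°C → T = -22.43°C
5200 → 3700 m (dry descent, 9.9°C/km): ΔT = +9.9 × 1.5 = +14.85°C → T = -7.58°C
Net change vs windward start: -7.58 − 14.2 = -21.78°C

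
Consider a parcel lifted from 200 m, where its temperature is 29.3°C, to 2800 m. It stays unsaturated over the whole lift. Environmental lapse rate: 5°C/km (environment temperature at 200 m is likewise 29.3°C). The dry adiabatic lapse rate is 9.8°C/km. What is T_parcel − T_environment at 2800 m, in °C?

-12.48°C (parcel cooler than environment)

Parcel:
  200–2800 m, dry: Δz = 2.6 km ⇒ ΔT = -25.48°C; T = 3.82°C
Environment:
  200–2800 m, environment: Δz = 2.6 km ⇒ ΔT = -13°C; T = 16.3°C
T_parcel − T_env = 3.82 − 16.3 = -12.48°C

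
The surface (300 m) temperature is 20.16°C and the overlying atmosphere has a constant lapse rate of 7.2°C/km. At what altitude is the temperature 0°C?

Height above start = (20.16 − 0) / 7.2 = 2.8 km
Altitude = 300 m + 2800 m = 3100 m

3100 m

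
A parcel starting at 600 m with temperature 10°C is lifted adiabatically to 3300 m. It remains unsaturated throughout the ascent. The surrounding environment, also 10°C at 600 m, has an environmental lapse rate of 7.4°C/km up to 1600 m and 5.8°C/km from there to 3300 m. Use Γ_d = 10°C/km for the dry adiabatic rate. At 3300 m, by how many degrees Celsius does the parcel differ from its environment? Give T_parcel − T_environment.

Parcel:
  Dry to 3300 m: -10 × 2.7 km = -27°C, so T = -17°C.
Environment:
  Environment, lower layer to 1600 m: -7.4 × 1 km = -7.4°C, so T = 2.6°C.
  Environment, upper layer to 3300 m: -5.8 × 1.7 km = -9.86°C, so T = -7.26°C.
T_parcel − T_env = -17 − (-7.26) = -9.74°C

-9.74°C (parcel cooler than environment)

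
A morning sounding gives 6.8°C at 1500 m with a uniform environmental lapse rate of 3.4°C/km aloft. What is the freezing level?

3500 m

Height above start = (6.8 − 0) / 3.4 = 2 km
Altitude = 1500 m + 2000 m = 3500 m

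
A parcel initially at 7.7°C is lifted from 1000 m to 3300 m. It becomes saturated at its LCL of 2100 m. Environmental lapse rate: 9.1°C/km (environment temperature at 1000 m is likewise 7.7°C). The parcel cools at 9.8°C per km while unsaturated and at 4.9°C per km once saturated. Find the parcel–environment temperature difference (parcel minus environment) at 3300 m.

Parcel:
  Dry to 2100 m: -9.8 × 1.1 km = -10.78°C, so T = -3.08°C.
  Saturated to 3300 m: -4.9 × 1.2 km = -5.88°C, so T = -8.96°C.
Environment:
  Environment to 3300 m: -9.1 × 2.3 km = -20.93°C, so T = -13.23°C.
T_parcel − T_env = -8.96 − (-13.23) = +4.27°C

+4.27°C (parcel warmer than environment)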